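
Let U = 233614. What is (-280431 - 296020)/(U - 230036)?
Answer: -576451/3578 ≈ -161.11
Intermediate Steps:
(-280431 - 296020)/(U - 230036) = (-280431 - 296020)/(233614 - 230036) = -576451/3578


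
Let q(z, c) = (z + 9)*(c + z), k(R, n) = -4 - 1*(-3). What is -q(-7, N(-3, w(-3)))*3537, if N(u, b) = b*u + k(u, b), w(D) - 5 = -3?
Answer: 99036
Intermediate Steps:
w(D) = 2 (w(D) = 5 - 3 = 2)
k(R, n) = -1 (k(R, n) = -4 + 3 = -1)
N(u, b) = -1 + b*u (N(u, b) = b*u - 1 = -1 + b*u)
q(z, c) = (9 + z)*(c + z)
-q(-7, N(-3, w(-3)))*3537 = -((-7)² + 9*(-1 + 2*(-3)) + 9*(-7) + (-1 + 2*(-3))*(-7))*3537 = -(49 + 9*(-1 - 6) - 63 + (-1 - 6)*(-7))*3537 = -(49 + 9*(-7) - 63 - 7*(-7))*3537 = -(49 - 63 - 63 + 49)*3537 = -(-28)*3537 = -1*(-99036) = 99036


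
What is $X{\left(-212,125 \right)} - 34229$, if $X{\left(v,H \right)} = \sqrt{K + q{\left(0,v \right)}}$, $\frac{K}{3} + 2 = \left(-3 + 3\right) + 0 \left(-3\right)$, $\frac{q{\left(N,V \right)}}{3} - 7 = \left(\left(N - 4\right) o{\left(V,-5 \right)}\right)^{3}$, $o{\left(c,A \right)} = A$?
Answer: $-34229 + \sqrt{24015} \approx -34074.0$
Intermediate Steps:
$q{\left(N,V \right)} = 21 + 3 \left(20 - 5 N\right)^{3}$ ($q{\left(N,V \right)} = 21 + 3 \left(\left(N - 4\right) \left(-5\right)\right)^{3} = 21 + 3 \left(\left(-4 + N\right) \left(-5\right)\right)^{3} = 21 + 3 \left(20 - 5 N\right)^{3}$)
$K = -6$ ($K = -6 + 3 \left(\left(-3 + 3\right) + 0 \left(-3\right)\right) = -6 + 3 \left(0 + 0\right) = -6 + 3 \cdot 0 = -6 + 0 = -6$)
$X{\left(v,H \right)} = \sqrt{24015}$ ($X{\left(v,H \right)} = \sqrt{-6 - \left(-21 + 375 \left(-4 + 0\right)^{3}\right)} = \sqrt{-6 - \left(-21 + 375 \left(-4\right)^{3}\right)} = \sqrt{-6 + \left(21 - -24000\right)} = \sqrt{-6 + \left(21 + 24000\right)} = \sqrt{-6 + 24021} = \sqrt{24015}$)
$X{\left(-212,125 \right)} - 34229 = \sqrt{24015} - 34229 = -34229 + \sqrt{24015}$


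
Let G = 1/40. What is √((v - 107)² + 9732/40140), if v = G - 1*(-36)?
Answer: √3607479921561/26760 ≈ 70.977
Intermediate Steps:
G = 1/40 ≈ 0.025000
v = 1441/40 (v = 1/40 - 1*(-36) = 1/40 + 36 = 1441/40 ≈ 36.025)
√((v - 107)² + 9732/40140) = √((1441/40 - 107)² + 9732/40140) = √((-2839/40)² + 9732*(1/40140)) = √(8059921/1600 + 811/3345) = √(5392346669/1070400) = √3607479921561/26760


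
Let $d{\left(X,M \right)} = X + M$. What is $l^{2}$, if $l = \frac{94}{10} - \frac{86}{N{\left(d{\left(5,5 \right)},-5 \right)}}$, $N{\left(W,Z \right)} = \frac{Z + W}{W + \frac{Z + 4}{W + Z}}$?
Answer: $\frac{15832441}{625} \approx 25332.0$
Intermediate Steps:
$d{\left(X,M \right)} = M + X$
$N{\left(W,Z \right)} = \frac{W + Z}{W + \frac{4 + Z}{W + Z}}$
$l = - \frac{3979}{25}$ ($l = \frac{94}{10} - \frac{86}{\left(\left(5 + 5\right) - 5\right)^{2} \frac{1}{4 - 5 + \left(5 + 5\right)^{2} + \left(5 + 5\right) \left(-5\right)}} = 94 \cdot \frac{1}{10} - \frac{86}{\left(10 - 5\right)^{2} \frac{1}{4 - 5 + 10^{2} + 10 \left(-5\right)}} = \frac{47}{5} - \frac{86}{5^{2} \frac{1}{4 - 5 + 100 - 50}} = \frac{47}{5} - \frac{86}{25 \cdot \frac{1}{49}} = \frac{47}{5} - \frac{86}{\frac{25}{49}} = \frac{47}{5} - \frac{4214}{25} = - \frac{3979}{25} \approx -159.16$)
$l^{2} = \left(- \frac{3979}{25}\right)^{2} = \frac{15832441}{625}$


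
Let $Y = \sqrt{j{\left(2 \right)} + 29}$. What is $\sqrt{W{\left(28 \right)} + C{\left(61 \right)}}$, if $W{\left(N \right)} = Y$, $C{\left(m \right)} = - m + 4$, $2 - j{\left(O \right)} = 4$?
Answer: $\sqrt{-57 + 3 \sqrt{3}} \approx 7.1975 i$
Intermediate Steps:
$j{\left(O \right)} = -2$ ($j{\left(O \right)} = 2 - 4 = -2$)
$C{\left(m \right)} = 4 - m$
$Y = 3 \sqrt{3}$ ($Y = \sqrt{-2 + 29} = \sqrt{27} = 3 \sqrt{3} \approx 5.1962$)
$W{\left(N \right)} = 3 \sqrt{3}$
$\sqrt{W{\left(28 \right)} + C{\left(61 \right)}} = \sqrt{3 \sqrt{3} + \left(4 - 61\right)} = \sqrt{3 \sqrt{3} - 57} = \sqrt{-57 + 3 \sqrt{3}}$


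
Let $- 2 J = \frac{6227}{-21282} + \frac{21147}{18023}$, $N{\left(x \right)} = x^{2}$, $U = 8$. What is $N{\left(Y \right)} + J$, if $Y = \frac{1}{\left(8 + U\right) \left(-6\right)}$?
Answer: $- \frac{259382779363}{589156586496} \approx -0.44026$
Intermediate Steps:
$Y = - \frac{1}{96}$ ($Y = \frac{1}{\left(8 + 8\right) \left(-6\right)} = \frac{1}{16 \left(-6\right)} = \frac{1}{-96} = - \frac{1}{96} \approx -0.010417$)
$J = - \frac{337821233}{767130972}$ ($J = - \frac{\frac{6227}{-21282} + \frac{21147}{18023}}{2} = - \frac{6227 \left(- \frac{1}{21282}\right) + 21147 \cdot \frac{1}{18023}}{2} = - \frac{- \frac{6227}{21282} + \frac{21147}{18023}}{2} = \left(- \frac{1}{2}\right) \frac{337821233}{383565486} = - \frac{337821233}{767130972} \approx -0.44037$)
$N{\left(Y \right)} + J = \left(- \frac{1}{96}\right)^{2} - \frac{337821233}{767130972} = \frac{1}{9216} - \frac{337821233}{767130972} = - \frac{259382779363}{589156586496}$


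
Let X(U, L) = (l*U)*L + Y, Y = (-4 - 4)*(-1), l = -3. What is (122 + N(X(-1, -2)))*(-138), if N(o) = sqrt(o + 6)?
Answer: -16836 - 276*sqrt(2) ≈ -17226.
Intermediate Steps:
Y = 8 (Y = -8*(-1) = 8)
X(U, L) = 8 - 3*L*U (X(U, L) = (-3*U)*L + 8 = -3*L*U + 8 = 8 - 3*L*U)
N(o) = sqrt(6 + o)
(122 + N(X(-1, -2)))*(-138) = (122 + sqrt(6 + (8 - 3*(-2)*(-1))))*(-138) = (122 + sqrt(6 + (8 - 6)))*(-138) = (122 + sqrt(6 + 2))*(-138) = (122 + sqrt(8))*(-138) = (122 + 2*sqrt(2))*(-138) = -16836 - 276*sqrt(2)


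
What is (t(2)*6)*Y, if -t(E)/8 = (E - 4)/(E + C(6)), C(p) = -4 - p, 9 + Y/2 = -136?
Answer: 3480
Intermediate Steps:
Y = -290 (Y = -18 + 2*(-136) = -18 - 272 = -290)
t(E) = -8*(-4 + E)/(-10 + E) (t(E) = -8*(E - 4)/(E + (-4 - 1*6)) = -8*(-4 + E)/(E + (-4 - 6)) = -8*(-4 + E)/(E - 10) = -8*(-4 + E)/(-10 + E))
(t(2)*6)*Y = ((8*(4 - 1*2)/(-10 + 2))*6)*(-290) = ((8*(4 - 2)/(-8))*6)*(-290) = ((8*(-⅛)*2)*6)*(-290) = -2*6*(-290) = -12*(-290) = 3480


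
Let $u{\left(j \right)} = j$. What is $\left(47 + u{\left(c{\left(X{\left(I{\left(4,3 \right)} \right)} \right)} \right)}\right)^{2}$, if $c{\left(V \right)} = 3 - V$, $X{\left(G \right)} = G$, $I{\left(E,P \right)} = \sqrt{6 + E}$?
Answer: $\left(50 - \sqrt{10}\right)^{2} \approx 2193.8$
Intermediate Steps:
$\left(47 + u{\left(c{\left(X{\left(I{\left(4,3 \right)} \right)} \right)} \right)}\right)^{2} = \left(47 + \left(3 - \sqrt{6 + 4}\right)\right)^{2} = \left(47 + \left(3 - \sqrt{10}\right)\right)^{2} = \left(50 - \sqrt{10}\right)^{2}$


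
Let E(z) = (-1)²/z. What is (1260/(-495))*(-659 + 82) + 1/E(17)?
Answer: 16343/11 ≈ 1485.7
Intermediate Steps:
E(z) = 1/z
(1260/(-495))*(-659 + 82) + 1/E(17) = (1260/(-495))*(-659 + 82) + 1/(1/17) = (1260*(-1/495))*(-577) + 1/(1/17) = -28/11*(-577) + 17 = 16156/11 + 17 = 16343/11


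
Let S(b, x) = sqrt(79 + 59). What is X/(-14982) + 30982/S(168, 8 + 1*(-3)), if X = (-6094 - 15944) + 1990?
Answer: 10024/7491 + 15491*sqrt(138)/69 ≈ 2638.7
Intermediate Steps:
S(b, x) = sqrt(138)
X = -20048 (X = -22038 + 1990 = -20048)
X/(-14982) + 30982/S(168, 8 + 1*(-3)) = -20048/(-14982) + 30982/(sqrt(138)) = -20048*(-1/14982) + 30982*(sqrt(138)/138) = 10024/7491 + 15491*sqrt(138)/69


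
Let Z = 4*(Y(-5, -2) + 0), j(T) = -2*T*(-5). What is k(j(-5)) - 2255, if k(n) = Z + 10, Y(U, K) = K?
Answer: -2253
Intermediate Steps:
j(T) = 10*T
Z = -8 (Z = 4*(-2 + 0) = 4*(-2) = -8)
k(n) = 2 (k(n) = -8 + 10 = 2)
k(j(-5)) - 2255 = 2 - 2255 = -2253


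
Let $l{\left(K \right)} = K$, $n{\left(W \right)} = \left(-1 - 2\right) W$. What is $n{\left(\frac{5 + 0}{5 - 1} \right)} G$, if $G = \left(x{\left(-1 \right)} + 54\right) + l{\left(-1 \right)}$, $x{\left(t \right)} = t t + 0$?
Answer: $- \frac{405}{2} \approx -202.5$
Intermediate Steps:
$n{\left(W \right)} = - 3 W$
$x{\left(t \right)} = t^{2}$ ($x{\left(t \right)} = t^{2} + 0 = t^{2}$)
$G = 54$ ($G = \left(\left(-1\right)^{2} + 54\right) - 1 = \left(1 + 54\right) - 1 = 55 - 1 = 54$)
$n{\left(\frac{5 + 0}{5 - 1} \right)} G = - 3 \frac{5 + 0}{5 - 1} \cdot 54 = - 3 \cdot \frac{5}{4} \cdot 54 = - 3 \cdot 5 \cdot \frac{1}{4} \cdot 54 = \left(-3\right) \frac{5}{4} \cdot 54 = \left(- \frac{15}{4}\right) 54 = - \frac{405}{2}$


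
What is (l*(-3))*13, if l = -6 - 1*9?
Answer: 585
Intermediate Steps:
l = -15 (l = -6 - 9 = -15)
(l*(-3))*13 = -15*(-3)*13 = 45*13 = 585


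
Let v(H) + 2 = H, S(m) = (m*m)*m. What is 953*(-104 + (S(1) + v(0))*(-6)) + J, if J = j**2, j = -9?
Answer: -93313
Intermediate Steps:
S(m) = m**3 (S(m) = m**2*m = m**3)
v(H) = -2 + H
J = 81 (J = (-9)**2 = 81)
953*(-104 + (S(1) + v(0))*(-6)) + J = 953*(-104 + (1**3 + (-2 + 0))*(-6)) + 81 = 953*(-104 + (1 - 2)*(-6)) + 81 = 953*(-104 - 1*(-6)) + 81 = 953*(-104 + 6) + 81 = 953*(-98) + 81 = -93394 + 81 = -93313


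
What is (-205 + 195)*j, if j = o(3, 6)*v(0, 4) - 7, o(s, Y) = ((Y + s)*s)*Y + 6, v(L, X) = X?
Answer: -6650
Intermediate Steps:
o(s, Y) = 6 + Y*s*(Y + s) (o(s, Y) = (s*(Y + s))*Y + 6 = Y*s*(Y + s) + 6 = 6 + Y*s*(Y + s))
j = 665 (j = (6 + 6*3² + 3*6²)*4 - 7 = (6 + 6*9 + 3*36)*4 - 7 = (6 + 54 + 108)*4 - 7 = 168*4 - 7 = 672 - 7 = 665)
(-205 + 195)*j = (-205 + 195)*665 = -10*665 = -6650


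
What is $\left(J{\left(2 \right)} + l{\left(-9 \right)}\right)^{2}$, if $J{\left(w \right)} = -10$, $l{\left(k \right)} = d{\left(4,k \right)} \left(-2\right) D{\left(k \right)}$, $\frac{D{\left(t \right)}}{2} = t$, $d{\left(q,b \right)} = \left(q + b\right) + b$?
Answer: $264196$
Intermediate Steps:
$d{\left(q,b \right)} = q + 2 b$ ($d{\left(q,b \right)} = \left(b + q\right) + b = q + 2 b$)
$D{\left(t \right)} = 2 t$
$l{\left(k \right)} = 2 k \left(-8 - 4 k\right)$ ($l{\left(k \right)} = \left(4 + 2 k\right) \left(-2\right) 2 k = \left(-8 - 4 k\right) 2 k = 2 k \left(-8 - 4 k\right)$)
$\left(J{\left(2 \right)} + l{\left(-9 \right)}\right)^{2} = \left(-10 - - 72 \left(2 - 9\right)\right)^{2} = \left(-10 - \left(-72\right) \left(-7\right)\right)^{2} = \left(-10 - 504\right)^{2} = \left(-514\right)^{2} = 264196$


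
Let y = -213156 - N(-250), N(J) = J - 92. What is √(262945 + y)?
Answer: √50131 ≈ 223.90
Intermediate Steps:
N(J) = -92 + J
y = -212814 (y = -213156 - (-92 - 250) = -213156 - 1*(-342) = -213156 + 342 = -212814)
√(262945 + y) = √(262945 - 212814) = √50131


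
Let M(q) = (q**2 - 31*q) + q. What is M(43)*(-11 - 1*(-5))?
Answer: -3354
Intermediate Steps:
M(q) = q**2 - 30*q
M(43)*(-11 - 1*(-5)) = (43*(-30 + 43))*(-11 - 1*(-5)) = (43*13)*(-11 + 5) = 559*(-6) = -3354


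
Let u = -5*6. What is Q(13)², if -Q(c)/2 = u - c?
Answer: 7396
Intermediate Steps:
u = -30
Q(c) = 60 + 2*c (Q(c) = -2*(-30 - c) = 60 + 2*c)
Q(13)² = (60 + 2*13)² = (60 + 26)² = 86² = 7396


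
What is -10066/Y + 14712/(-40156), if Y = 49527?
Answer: -283212880/497201553 ≈ -0.56961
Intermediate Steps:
-10066/Y + 14712/(-40156) = -10066/49527 + 14712/(-40156) = -10066*1/49527 + 14712*(-1/40156) = -10066/49527 - 3678/10039 = -283212880/497201553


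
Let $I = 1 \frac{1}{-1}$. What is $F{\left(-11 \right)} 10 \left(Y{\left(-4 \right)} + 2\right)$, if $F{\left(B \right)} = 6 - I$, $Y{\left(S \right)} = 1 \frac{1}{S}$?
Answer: $\frac{245}{2} \approx 122.5$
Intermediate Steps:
$Y{\left(S \right)} = \frac{1}{S}$
$I = -1$ ($I = 1 \left(-1\right) = -1$)
$F{\left(B \right)} = 7$ ($F{\left(B \right)} = 6 - -1 = 6 + 1 = 7$)
$F{\left(-11 \right)} 10 \left(Y{\left(-4 \right)} + 2\right) = 7 \cdot 10 \left(\frac{1}{-4} + 2\right) = 7 \cdot 10 \left(- \frac{1}{4} + 2\right) = 7 \cdot 10 \cdot \frac{7}{4} = 7 \cdot \frac{35}{2} = \frac{245}{2}$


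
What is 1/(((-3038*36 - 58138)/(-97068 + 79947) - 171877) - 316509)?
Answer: -17121/8361489200 ≈ -2.0476e-6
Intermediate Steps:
1/(((-3038*36 - 58138)/(-97068 + 79947) - 171877) - 316509) = 1/(((-109368 - 58138)/(-17121) - 171877) - 316509) = 1/((-167506*(-1/17121) - 171877) - 316509) = 1/((167506/17121 - 171877) - 316509) = 1/(-2942538611/17121 - 316509) = 1/(-8361489200/17121) = -17121/8361489200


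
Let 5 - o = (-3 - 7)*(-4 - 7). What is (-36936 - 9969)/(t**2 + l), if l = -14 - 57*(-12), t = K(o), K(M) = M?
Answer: -9381/2339 ≈ -4.0107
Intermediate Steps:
o = -105 (o = 5 - (-3 - 7)*(-4 - 7) = 5 - (-10)*(-11) = 5 - 1*110 = 5 - 110 = -105)
t = -105
l = 670 (l = -14 + 684 = 670)
(-36936 - 9969)/(t**2 + l) = (-36936 - 9969)/((-105)**2 + 670) = -46905/(11025 + 670) = -46905/11695 = -46905*1/11695 = -9381/2339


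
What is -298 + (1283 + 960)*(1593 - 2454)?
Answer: -1931521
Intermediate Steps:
-298 + (1283 + 960)*(1593 - 2454) = -298 + 2243*(-861) = -298 - 1931223 = -1931521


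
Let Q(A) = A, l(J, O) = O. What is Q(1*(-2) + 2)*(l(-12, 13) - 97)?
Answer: 0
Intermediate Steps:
Q(1*(-2) + 2)*(l(-12, 13) - 97) = (1*(-2) + 2)*(13 - 97) = (-2 + 2)*(-84) = 0*(-84) = 0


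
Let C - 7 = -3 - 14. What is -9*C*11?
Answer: 990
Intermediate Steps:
C = -10 (C = 7 + (-3 - 14) = 7 - 17 = -10)
-9*C*11 = -9*(-10)*11 = 90*11 = 990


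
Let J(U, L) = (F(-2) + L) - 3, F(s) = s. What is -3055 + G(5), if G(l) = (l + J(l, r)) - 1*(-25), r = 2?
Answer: -3028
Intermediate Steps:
J(U, L) = -5 + L (J(U, L) = (-2 + L) - 3 = -5 + L)
G(l) = 22 + l (G(l) = (l + (-5 + 2)) - 1*(-25) = (l - 3) + 25 = (-3 + l) + 25 = 22 + l)
-3055 + G(5) = -3055 + (22 + 5) = -3055 + 27 = -3028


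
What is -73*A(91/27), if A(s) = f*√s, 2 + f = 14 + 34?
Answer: -3358*√273/9 ≈ -6164.8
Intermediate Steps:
f = 46 (f = -2 + (14 + 34) = -2 + 48 = 46)
A(s) = 46*√s
-73*A(91/27) = -3358*√(91/27) = -3358*√273/9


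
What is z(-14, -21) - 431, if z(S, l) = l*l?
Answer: 10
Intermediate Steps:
z(S, l) = l²
z(-14, -21) - 431 = (-21)² - 431 = 441 - 431 = 10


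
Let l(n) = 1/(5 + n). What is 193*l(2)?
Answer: 193/7 ≈ 27.571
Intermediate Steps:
193*l(2) = 193/(5 + 2) = 193/7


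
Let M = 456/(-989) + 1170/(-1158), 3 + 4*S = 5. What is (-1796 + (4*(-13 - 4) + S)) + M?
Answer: -711960305/381754 ≈ -1865.0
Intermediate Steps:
S = ½ (S = -¾ + (¼)*5 = -¾ + 5/4 = ½ ≈ 0.50000)
M = -280863/190877 (M = 456*(-1/989) + 1170*(-1/1158) = -456/989 - 195/193 = -280863/190877 ≈ -1.4714)
(-1796 + (4*(-13 - 4) + S)) + M = (-1796 + (4*(-13 - 4) + ½)) - 280863/190877 = (-1796 + (4*(-17) + ½)) - 280863/190877 = (-1796 + (-68 + ½)) - 280863/190877 = (-1796 - 135/2) - 280863/190877 = -3727/2 - 280863/190877 = -711960305/381754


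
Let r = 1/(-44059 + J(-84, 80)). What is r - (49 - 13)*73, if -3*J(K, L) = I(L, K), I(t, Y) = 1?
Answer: -347363787/132178 ≈ -2628.0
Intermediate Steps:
J(K, L) = -1/3 (J(K, L) = -1/3*1 = -1/3)
r = -3/132178 (r = 1/(-44059 - 1/3) = 1/(-132178/3) = -3/132178 ≈ -2.2697e-5)
r - (49 - 13)*73 = -3/132178 - (49 - 13)*73 = -3/132178 - 36*73 = -3/132178 - 1*2628 = -3/132178 - 2628 = -347363787/132178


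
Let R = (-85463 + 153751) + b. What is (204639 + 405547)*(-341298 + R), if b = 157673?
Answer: -70377022682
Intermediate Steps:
R = 225961 (R = (-85463 + 153751) + 157673 = 68288 + 157673 = 225961)
(204639 + 405547)*(-341298 + R) = (204639 + 405547)*(-341298 + 225961) = 610186*(-115337) = -70377022682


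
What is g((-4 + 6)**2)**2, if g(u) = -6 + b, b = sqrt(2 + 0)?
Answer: (6 - sqrt(2))**2 ≈ 21.029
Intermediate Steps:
b = sqrt(2) ≈ 1.4142
g(u) = -6 + sqrt(2)
g((-4 + 6)**2)**2 = (-6 + sqrt(2))**2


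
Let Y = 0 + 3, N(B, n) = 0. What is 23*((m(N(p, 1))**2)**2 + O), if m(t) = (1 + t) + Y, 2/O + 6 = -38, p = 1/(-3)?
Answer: 129513/22 ≈ 5887.0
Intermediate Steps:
p = -1/3 (p = 1*(-1/3) = -1/3 ≈ -0.33333)
O = -1/22 (O = 2/(-6 - 38) = 2/(-44) = 2*(-1/44) = -1/22 ≈ -0.045455)
Y = 3
m(t) = 4 + t (m(t) = (1 + t) + 3 = 4 + t)
23*((m(N(p, 1))**2)**2 + O) = 23*(((4 + 0)**2)**2 - 1/22) = 23*((4**2)**2 - 1/22) = 23*(16**2 - 1/22) = 23*(256 - 1/22) = 23*(5631/22) = 129513/22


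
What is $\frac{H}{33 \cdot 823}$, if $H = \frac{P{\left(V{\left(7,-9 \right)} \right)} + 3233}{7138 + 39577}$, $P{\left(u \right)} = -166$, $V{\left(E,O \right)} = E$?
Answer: $\frac{3067}{1268732685} \approx 2.4174 \cdot 10^{-6}$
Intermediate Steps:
$H = \frac{3067}{46715}$ ($H = \frac{-166 + 3233}{7138 + 39577} = \frac{3067}{46715} \approx 0.065653$)
$\frac{H}{33 \cdot 823} = \frac{3067}{46715 \cdot 33 \cdot 823} = \frac{3067}{46715 \cdot 27159} = \frac{3067}{46715} \cdot \frac{1}{27159} = \frac{3067}{1268732685}$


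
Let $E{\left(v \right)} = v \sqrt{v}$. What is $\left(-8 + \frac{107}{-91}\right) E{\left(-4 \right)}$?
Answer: $\frac{6680 i}{91} \approx 73.407 i$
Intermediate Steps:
$E{\left(v \right)} = v^{\frac{3}{2}}$
$\left(-8 + \frac{107}{-91}\right) E{\left(-4 \right)} = \left(-8 + \frac{107}{-91}\right) \left(-4\right)^{\frac{3}{2}} = \left(-8 + 107 \left(- \frac{1}{91}\right)\right) \left(- 8 i\right) = \left(-8 - \frac{107}{91}\right) \left(- 8 i\right) = - \frac{835 \left(- 8 i\right)}{91} = \frac{6680 i}{91}$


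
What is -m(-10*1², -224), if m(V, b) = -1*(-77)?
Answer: -77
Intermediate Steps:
m(V, b) = 77
-m(-10*1², -224) = -1*77 = -77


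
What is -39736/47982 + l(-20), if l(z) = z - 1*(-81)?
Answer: 1443583/23991 ≈ 60.172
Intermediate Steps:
l(z) = 81 + z (l(z) = z + 81 = 81 + z)
-39736/47982 + l(-20) = -39736/47982 + (81 - 20) = -39736*1/47982 + 61 = -19868/23991 + 61 = 1443583/23991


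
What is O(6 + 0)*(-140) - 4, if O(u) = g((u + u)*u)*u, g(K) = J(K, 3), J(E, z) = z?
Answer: -2524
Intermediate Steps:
g(K) = 3
O(u) = 3*u
O(6 + 0)*(-140) - 4 = (3*(6 + 0))*(-140) - 4 = (3*6)*(-140) - 4 = 18*(-140) - 4 = -2520 - 4 = -2524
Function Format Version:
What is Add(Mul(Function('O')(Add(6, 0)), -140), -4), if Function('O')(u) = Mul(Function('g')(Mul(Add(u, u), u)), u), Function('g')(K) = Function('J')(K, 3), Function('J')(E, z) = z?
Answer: -2524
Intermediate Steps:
Function('g')(K) = 3
Function('O')(u) = Mul(3, u)
Add(Mul(Function('O')(Add(6, 0)), -140), -4) = Add(Mul(Mul(3, Add(6, 0)), -140), -4) = Add(Mul(Mul(3, 6), -140), -4) = Add(Mul(18, -140), -4) = Add(-2520, -4) = -2524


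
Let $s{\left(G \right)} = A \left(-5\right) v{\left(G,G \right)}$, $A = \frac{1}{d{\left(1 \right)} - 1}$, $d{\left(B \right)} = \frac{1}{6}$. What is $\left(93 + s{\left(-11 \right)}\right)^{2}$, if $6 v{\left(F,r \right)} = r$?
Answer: $6724$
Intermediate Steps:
$d{\left(B \right)} = \frac{1}{6}$
$v{\left(F,r \right)} = \frac{r}{6}$
$A = - \frac{6}{5}$ ($A = \frac{1}{\frac{1}{6} - 1} = \frac{1}{- \frac{5}{6}} = - \frac{6}{5} \approx -1.2$)
$s{\left(G \right)} = G$ ($s{\left(G \right)} = \left(- \frac{6}{5}\right) \left(-5\right) \frac{G}{6} = 6 \frac{G}{6} = G$)
$\left(93 + s{\left(-11 \right)}\right)^{2} = \left(93 - 11\right)^{2} = 82^{2} = 6724$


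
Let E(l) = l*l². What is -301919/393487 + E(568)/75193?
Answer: 72083960541017/29587467991 ≈ 2436.3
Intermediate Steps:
E(l) = l³
-301919/393487 + E(568)/75193 = -301919/393487 + 568³/75193 = -301919*1/393487 + 183250432*(1/75193) = -301919/393487 + 183250432/75193 = 72083960541017/29587467991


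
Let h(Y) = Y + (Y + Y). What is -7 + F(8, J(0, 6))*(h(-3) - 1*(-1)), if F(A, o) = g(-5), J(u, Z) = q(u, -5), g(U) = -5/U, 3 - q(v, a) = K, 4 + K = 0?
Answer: -15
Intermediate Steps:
K = -4 (K = -4 + 0 = -4)
q(v, a) = 7 (q(v, a) = 3 - 1*(-4) = 3 + 4 = 7)
h(Y) = 3*Y (h(Y) = Y + 2*Y = 3*Y)
J(u, Z) = 7
F(A, o) = 1 (F(A, o) = -5/(-5) = -5*(-⅕) = 1)
-7 + F(8, J(0, 6))*(h(-3) - 1*(-1)) = -7 + 1*(3*(-3) - 1*(-1)) = -7 + 1*(-9 + 1) = -7 + 1*(-8) = -7 - 8 = -15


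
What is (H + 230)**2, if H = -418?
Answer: 35344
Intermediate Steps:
(H + 230)**2 = (-418 + 230)**2 = (-188)**2 = 35344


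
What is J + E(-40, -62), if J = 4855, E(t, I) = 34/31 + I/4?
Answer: 300117/62 ≈ 4840.6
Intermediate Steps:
E(t, I) = 34/31 + I/4 (E(t, I) = 34*(1/31) + I*(1/4) = 34/31 + I/4)
J + E(-40, -62) = 4855 + (34/31 + (1/4)*(-62)) = 4855 + (34/31 - 31/2) = 4855 - 893/62 = 300117/62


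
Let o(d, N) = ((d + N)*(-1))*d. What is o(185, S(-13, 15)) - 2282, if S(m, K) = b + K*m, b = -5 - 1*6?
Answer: 1603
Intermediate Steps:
b = -11 (b = -5 - 6 = -11)
S(m, K) = -11 + K*m
o(d, N) = d*(-N - d) (o(d, N) = ((N + d)*(-1))*d = (-N - d)*d = d*(-N - d))
o(185, S(-13, 15)) - 2282 = -1*185*((-11 + 15*(-13)) + 185) - 2282 = -1*185*((-11 - 195) + 185) - 2282 = -1*185*(-206 + 185) - 2282 = -1*185*(-21) - 2282 = 3885 - 2282 = 1603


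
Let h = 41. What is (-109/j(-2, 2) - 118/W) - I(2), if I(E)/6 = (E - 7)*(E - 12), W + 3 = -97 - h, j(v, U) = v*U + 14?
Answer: -437189/1410 ≈ -310.06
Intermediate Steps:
j(v, U) = 14 + U*v (j(v, U) = U*v + 14 = 14 + U*v)
W = -141 (W = -3 + (-97 - 1*41) = -3 + (-97 - 41) = -3 - 138 = -141)
I(E) = 6*(-12 + E)*(-7 + E) (I(E) = 6*((E - 7)*(E - 12)) = 6*((-7 + E)*(-12 + E)) = 6*((-12 + E)*(-7 + E)) = 6*(-12 + E)*(-7 + E))
(-109/j(-2, 2) - 118/W) - I(2) = (-109/(14 + 2*(-2)) - 118/(-141)) - (504 - 114*2 + 6*2²) = (-109/(14 - 4) - 118*(-1/141)) - (504 - 228 + 6*4) = (-109/10 + 118/141) - (504 - 228 + 24) = (-109*⅒ + 118/141) - 1*300 = (-109/10 + 118/141) - 300 = -14189/1410 - 300 = -437189/1410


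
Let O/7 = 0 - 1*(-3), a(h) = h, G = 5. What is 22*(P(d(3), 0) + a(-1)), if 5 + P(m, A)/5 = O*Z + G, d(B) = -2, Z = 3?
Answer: 6908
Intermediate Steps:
O = 21 (O = 7*(0 - 1*(-3)) = 7*(0 + 3) = 7*3 = 21)
P(m, A) = 315 (P(m, A) = -25 + 5*(21*3 + 5) = -25 + 5*(63 + 5) = -25 + 5*68 = -25 + 340 = 315)
22*(P(d(3), 0) + a(-1)) = 22*(315 - 1) = 22*314 = 6908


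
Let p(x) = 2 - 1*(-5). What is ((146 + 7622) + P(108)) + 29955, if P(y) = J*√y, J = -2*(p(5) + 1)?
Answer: 37723 - 96*√3 ≈ 37557.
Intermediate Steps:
p(x) = 7 (p(x) = 2 + 5 = 7)
J = -16 (J = -2*(7 + 1) = -2*8 = -16)
P(y) = -16*√y
((146 + 7622) + P(108)) + 29955 = ((146 + 7622) - 96*√3) + 29955 = (7768 - 96*√3) + 29955 = 37723 - 96*√3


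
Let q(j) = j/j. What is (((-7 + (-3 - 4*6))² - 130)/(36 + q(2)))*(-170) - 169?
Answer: -180673/37 ≈ -4883.1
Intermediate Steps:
q(j) = 1
(((-7 + (-3 - 4*6))² - 130)/(36 + q(2)))*(-170) - 169 = (((-7 + (-3 - 4*6))² - 130)/(36 + 1))*(-170) - 169 = (((-7 + (-3 - 24))² - 130)/37)*(-170) - 169 = (((-7 - 27)² - 130)*(1/37))*(-170) - 169 = (((-34)² - 130)*(1/37))*(-170) - 169 = ((1156 - 130)*(1/37))*(-170) - 169 = (1026*(1/37))*(-170) - 169 = (1026/37)*(-170) - 169 = -174420/37 - 169 = -180673/37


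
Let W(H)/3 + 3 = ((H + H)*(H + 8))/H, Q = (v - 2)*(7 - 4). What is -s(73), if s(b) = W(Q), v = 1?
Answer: -21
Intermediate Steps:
Q = -3 (Q = (1 - 2)*(7 - 4) = -1*3 = -3)
W(H) = 39 + 6*H (W(H) = -9 + 3*(((H + H)*(H + 8))/H) = -9 + 3*(((2*H)*(8 + H))/H) = -9 + 3*((2*H*(8 + H))/H) = -9 + 3*(16 + 2*H) = -9 + (48 + 6*H) = 39 + 6*H)
s(b) = 21 (s(b) = 39 + 6*(-3) = 39 - 18 = 21)
-s(73) = -1*21 = -21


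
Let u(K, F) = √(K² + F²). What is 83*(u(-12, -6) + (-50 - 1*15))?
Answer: -5395 + 498*√5 ≈ -4281.4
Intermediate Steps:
u(K, F) = √(F² + K²)
83*(u(-12, -6) + (-50 - 1*15)) = 83*(√((-6)² + (-12)²) + (-50 - 1*15)) = 83*(√(36 + 144) + (-50 - 15)) = 83*(√180 - 65) = 83*(6*√5 - 65) = 83*(-65 + 6*√5) = -5395 + 498*√5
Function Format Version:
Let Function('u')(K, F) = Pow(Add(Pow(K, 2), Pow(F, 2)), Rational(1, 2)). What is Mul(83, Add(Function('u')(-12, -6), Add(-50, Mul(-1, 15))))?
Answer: Add(-5395, Mul(498, Pow(5, Rational(1, 2)))) ≈ -4281.4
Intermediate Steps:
Function('u')(K, F) = Pow(Add(Pow(F, 2), Pow(K, 2)), Rational(1, 2))
Mul(83, Add(Function('u')(-12, -6), Add(-50, Mul(-1, 15)))) = Mul(83, Add(Pow(Add(Pow(-6, 2), Pow(-12, 2)), Rational(1, 2)), Add(-50, Mul(-1, 15)))) = Mul(83, Add(Pow(Add(36, 144), Rational(1, 2)), Add(-50, -15))) = Mul(83, Add(Pow(180, Rational(1, 2)), -65)) = Mul(83, Add(Mul(6, Pow(5, Rational(1, 2))), -65)) = Mul(83, Add(-65, Mul(6, Pow(5, Rational(1, 2))))) = Add(-5395, Mul(498, Pow(5, Rational(1, 2))))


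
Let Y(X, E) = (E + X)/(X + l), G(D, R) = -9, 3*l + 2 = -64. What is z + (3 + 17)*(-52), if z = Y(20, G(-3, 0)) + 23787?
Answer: 45483/2 ≈ 22742.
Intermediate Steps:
l = -22 (l = -⅔ + (⅓)*(-64) = -⅔ - 64/3 = -22)
Y(X, E) = (E + X)/(-22 + X) (Y(X, E) = (E + X)/(X - 22) = (E + X)/(-22 + X))
z = 47563/2 (z = (-9 + 20)/(-22 + 20) + 23787 = 11/(-2) + 23787 = -½*11 + 23787 = -11/2 + 23787 = 47563/2 ≈ 23782.)
z + (3 + 17)*(-52) = 47563/2 + (3 + 17)*(-52) = 47563/2 + 20*(-52) = 47563/2 - 1040 = 45483/2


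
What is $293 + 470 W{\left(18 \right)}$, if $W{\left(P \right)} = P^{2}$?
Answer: $152573$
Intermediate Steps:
$293 + 470 W{\left(18 \right)} = 293 + 470 \cdot 18^{2} = 293 + 470 \cdot 324 = 293 + 152280 = 152573$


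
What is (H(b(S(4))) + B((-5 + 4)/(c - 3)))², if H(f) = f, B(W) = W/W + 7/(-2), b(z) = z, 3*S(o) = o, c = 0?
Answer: 49/36 ≈ 1.3611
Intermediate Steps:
S(o) = o/3
B(W) = -5/2 (B(W) = 1 + 7*(-½) = 1 - 7/2 = -5/2)
(H(b(S(4))) + B((-5 + 4)/(c - 3)))² = ((⅓)*4 - 5/2)² = (4/3 - 5/2)² = (-7/6)² = 49/36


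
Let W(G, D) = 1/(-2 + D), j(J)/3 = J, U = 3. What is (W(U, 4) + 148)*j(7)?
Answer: 6237/2 ≈ 3118.5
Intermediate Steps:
j(J) = 3*J
(W(U, 4) + 148)*j(7) = (1/(-2 + 4) + 148)*(3*7) = (1/2 + 148)*21 = (297/2)*21 = 6237/2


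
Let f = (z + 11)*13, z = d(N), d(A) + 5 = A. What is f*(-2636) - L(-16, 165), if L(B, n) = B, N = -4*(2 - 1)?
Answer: -68520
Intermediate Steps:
N = -4 (N = -4*1 = -4)
d(A) = -5 + A
z = -9 (z = -5 - 4 = -9)
f = 26 (f = (-9 + 11)*13 = 2*13 = 26)
f*(-2636) - L(-16, 165) = 26*(-2636) - 1*(-16) = -68536 + 16 = -68520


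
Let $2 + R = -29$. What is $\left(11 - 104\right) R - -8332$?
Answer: $11215$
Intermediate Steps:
$R = -31$ ($R = -2 - 29 = -31$)
$\left(11 - 104\right) R - -8332 = \left(11 - 104\right) \left(-31\right) - -8332 = \left(-93\right) \left(-31\right) + 8332 = 2883 + 8332 = 11215$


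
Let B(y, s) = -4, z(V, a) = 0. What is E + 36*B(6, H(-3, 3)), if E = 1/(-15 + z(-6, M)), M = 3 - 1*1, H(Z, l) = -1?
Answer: -2161/15 ≈ -144.07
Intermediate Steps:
M = 2 (M = 3 - 1 = 2)
E = -1/15 (E = 1/(-15 + 0) = 1/(-15) = -1/15 ≈ -0.066667)
E + 36*B(6, H(-3, 3)) = -1/15 + 36*(-4) = -1/15 - 144 = -2161/15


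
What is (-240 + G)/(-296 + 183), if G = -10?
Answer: 250/113 ≈ 2.2124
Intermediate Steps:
(-240 + G)/(-296 + 183) = (-240 - 10)/(-296 + 183) = -250/(-113) = -250*(-1/113) = 250/113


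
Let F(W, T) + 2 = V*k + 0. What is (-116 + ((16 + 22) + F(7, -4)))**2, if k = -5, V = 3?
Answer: 9025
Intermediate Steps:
F(W, T) = -17 (F(W, T) = -2 + (3*(-5) + 0) = -2 + (-15 + 0) = -2 - 15 = -17)
(-116 + ((16 + 22) + F(7, -4)))**2 = (-116 + ((16 + 22) - 17))**2 = (-116 + (38 - 17))**2 = (-116 + 21)**2 = (-95)**2 = 9025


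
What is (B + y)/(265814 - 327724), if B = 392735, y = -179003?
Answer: -106866/30955 ≈ -3.4523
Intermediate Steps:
(B + y)/(265814 - 327724) = (392735 - 179003)/(265814 - 327724) = 213732/(-61910) = 213732*(-1/61910) = -106866/30955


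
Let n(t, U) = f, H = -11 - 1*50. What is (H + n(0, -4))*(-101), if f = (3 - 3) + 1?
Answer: 6060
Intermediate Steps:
f = 1 (f = 0 + 1 = 1)
H = -61 (H = -11 - 50 = -61)
n(t, U) = 1
(H + n(0, -4))*(-101) = (-61 + 1)*(-101) = -60*(-101) = 6060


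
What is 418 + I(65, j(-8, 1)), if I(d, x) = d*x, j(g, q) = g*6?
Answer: -2702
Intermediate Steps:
j(g, q) = 6*g
418 + I(65, j(-8, 1)) = 418 + 65*(6*(-8)) = 418 + 65*(-48) = 418 - 3120 = -2702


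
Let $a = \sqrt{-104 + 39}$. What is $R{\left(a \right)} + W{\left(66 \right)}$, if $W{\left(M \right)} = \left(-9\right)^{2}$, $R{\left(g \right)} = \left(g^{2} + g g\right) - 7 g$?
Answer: $-49 - 7 i \sqrt{65} \approx -49.0 - 56.436 i$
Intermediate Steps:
$a = i \sqrt{65}$ ($a = \sqrt{-65} = i \sqrt{65} \approx 8.0623 i$)
$R{\left(g \right)} = - 7 g + 2 g^{2}$ ($R{\left(g \right)} = \left(g^{2} + g^{2}\right) - 7 g = 2 g^{2} - 7 g = - 7 g + 2 g^{2}$)
$W{\left(M \right)} = 81$
$R{\left(a \right)} + W{\left(66 \right)} = i \sqrt{65} \left(-7 + 2 i \sqrt{65}\right) + 81 = 81 + i \sqrt{65} \left(-7 + 2 i \sqrt{65}\right)$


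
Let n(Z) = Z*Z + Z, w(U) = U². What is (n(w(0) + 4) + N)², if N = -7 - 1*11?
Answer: 4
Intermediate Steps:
N = -18 (N = -7 - 11 = -18)
n(Z) = Z + Z² (n(Z) = Z² + Z = Z + Z²)
(n(w(0) + 4) + N)² = ((0² + 4)*(1 + (0² + 4)) - 18)² = ((0 + 4)*(1 + (0 + 4)) - 18)² = (4*(1 + 4) - 18)² = (4*5 - 18)² = (20 - 18)² = 2² = 4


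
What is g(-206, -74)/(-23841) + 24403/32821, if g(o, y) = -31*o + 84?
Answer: 16062611/34021107 ≈ 0.47214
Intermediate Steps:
g(o, y) = 84 - 31*o
g(-206, -74)/(-23841) + 24403/32821 = (84 - 31*(-206))/(-23841) + 24403/32821 = (84 + 6386)*(-1/23841) + 24403*(1/32821) = 6470*(-1/23841) + 1061/1427 = -6470/23841 + 1061/1427 = 16062611/34021107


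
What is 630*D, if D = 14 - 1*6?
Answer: 5040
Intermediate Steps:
D = 8 (D = 14 - 6 = 8)
630*D = 630*8 = 5040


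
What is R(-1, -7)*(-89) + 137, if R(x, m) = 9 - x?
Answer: -753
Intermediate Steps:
R(-1, -7)*(-89) + 137 = (9 - 1*(-1))*(-89) + 137 = (9 + 1)*(-89) + 137 = 10*(-89) + 137 = -890 + 137 = -753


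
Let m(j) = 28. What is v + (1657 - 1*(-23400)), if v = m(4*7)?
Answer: 25085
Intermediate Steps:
v = 28
v + (1657 - 1*(-23400)) = 28 + (1657 - 1*(-23400)) = 28 + (1657 + 23400) = 28 + 25057 = 25085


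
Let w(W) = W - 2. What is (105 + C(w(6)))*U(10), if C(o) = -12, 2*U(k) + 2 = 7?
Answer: 465/2 ≈ 232.50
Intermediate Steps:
U(k) = 5/2 (U(k) = -1 + (½)*7 = -1 + 7/2 = 5/2)
w(W) = -2 + W
(105 + C(w(6)))*U(10) = (105 - 12)*(5/2) = 93*(5/2) = 465/2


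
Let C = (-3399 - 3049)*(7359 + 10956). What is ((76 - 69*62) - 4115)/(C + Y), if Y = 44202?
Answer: 8317/118050918 ≈ 7.0453e-5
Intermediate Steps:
C = -118095120 (C = -6448*18315 = -118095120)
((76 - 69*62) - 4115)/(C + Y) = ((76 - 69*62) - 4115)/(-118095120 + 44202) = ((76 - 4278) - 4115)/(-118050918) = (-4202 - 4115)*(-1/118050918) = -8317*(-1/118050918) = 8317/118050918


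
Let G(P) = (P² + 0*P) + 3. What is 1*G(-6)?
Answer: 39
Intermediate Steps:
G(P) = 3 + P² (G(P) = (P² + 0) + 3 = P² + 3 = 3 + P²)
1*G(-6) = 1*(3 + (-6)²) = 1*(3 + 36) = 1*39 = 39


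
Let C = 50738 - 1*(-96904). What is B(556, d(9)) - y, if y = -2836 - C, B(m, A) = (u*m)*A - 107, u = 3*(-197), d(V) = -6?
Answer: 2121947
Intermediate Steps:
C = 147642 (C = 50738 + 96904 = 147642)
u = -591
B(m, A) = -107 - 591*A*m (B(m, A) = (-591*m)*A - 107 = -591*A*m - 107 = -107 - 591*A*m)
y = -150478 (y = -2836 - 1*147642 = -2836 - 147642 = -150478)
B(556, d(9)) - y = (-107 - 591*(-6)*556) - 1*(-150478) = (-107 + 1971576) + 150478 = 1971469 + 150478 = 2121947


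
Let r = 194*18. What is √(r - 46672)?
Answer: 2*I*√10795 ≈ 207.8*I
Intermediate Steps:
r = 3492
√(r - 46672) = √(3492 - 46672) = √(-43180) = 2*I*√10795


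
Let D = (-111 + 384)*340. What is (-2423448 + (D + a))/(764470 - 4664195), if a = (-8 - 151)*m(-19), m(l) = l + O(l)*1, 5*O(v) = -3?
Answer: 11637558/19498625 ≈ 0.59684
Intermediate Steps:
O(v) = -⅗ (O(v) = (⅕)*(-3) = -⅗)
D = 92820 (D = 273*340 = 92820)
m(l) = -⅗ + l (m(l) = l - ⅗*1 = l - ⅗ = -⅗ + l)
a = 15582/5 (a = (-8 - 151)*(-⅗ - 19) = -159*(-98/5) = 15582/5 ≈ 3116.4)
(-2423448 + (D + a))/(764470 - 4664195) = (-2423448 + (92820 + 15582/5))/(764470 - 4664195) = (-2423448 + 479682/5)/(-3899725) = -11637558/5*(-1/3899725) = 11637558/19498625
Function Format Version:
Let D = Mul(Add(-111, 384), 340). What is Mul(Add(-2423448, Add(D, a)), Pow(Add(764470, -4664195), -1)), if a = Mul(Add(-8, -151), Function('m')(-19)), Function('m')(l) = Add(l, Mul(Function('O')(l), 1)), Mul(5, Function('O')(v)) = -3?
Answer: Rational(11637558, 19498625) ≈ 0.59684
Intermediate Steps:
Function('O')(v) = Rational(-3, 5) (Function('O')(v) = Mul(Rational(1, 5), -3) = Rational(-3, 5))
D = 92820 (D = Mul(273, 340) = 92820)
Function('m')(l) = Add(Rational(-3, 5), l) (Function('m')(l) = Add(l, Mul(Rational(-3, 5), 1)) = Add(l, Rational(-3, 5)) = Add(Rational(-3, 5), l))
a = Rational(15582, 5) (a = Mul(Add(-8, -151), Add(Rational(-3, 5), -19)) = Mul(-159, Rational(-98, 5)) = Rational(15582, 5) ≈ 3116.4)
Mul(Add(-2423448, Add(D, a)), Pow(Add(764470, -4664195), -1)) = Mul(Add(-2423448, Add(92820, Rational(15582, 5))), Pow(Add(764470, -4664195), -1)) = Mul(Add(-2423448, Rational(479682, 5)), Pow(-3899725, -1)) = Mul(Rational(-11637558, 5), Rational(-1, 3899725)) = Rational(11637558, 19498625)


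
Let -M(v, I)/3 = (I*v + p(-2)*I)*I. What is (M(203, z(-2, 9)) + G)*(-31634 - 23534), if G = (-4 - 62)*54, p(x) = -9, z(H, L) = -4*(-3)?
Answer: 4820138496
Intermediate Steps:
z(H, L) = 12
G = -3564 (G = -66*54 = -3564)
M(v, I) = -3*I*(-9*I + I*v) (M(v, I) = -3*(I*v - 9*I)*I = -3*(-9*I + I*v)*I = -3*I*(-9*I + I*v))
(M(203, z(-2, 9)) + G)*(-31634 - 23534) = (3*12**2*(9 - 1*203) - 3564)*(-31634 - 23534) = (3*144*(9 - 203) - 3564)*(-55168) = (3*144*(-194) - 3564)*(-55168) = (-83808 - 3564)*(-55168) = -87372*(-55168) = 4820138496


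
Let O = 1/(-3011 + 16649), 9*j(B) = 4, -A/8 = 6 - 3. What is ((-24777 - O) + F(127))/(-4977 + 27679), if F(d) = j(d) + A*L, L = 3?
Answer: -1016653805/928829628 ≈ -1.0946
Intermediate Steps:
A = -24 (A = -8*(6 - 3) = -8*3 = -24)
j(B) = 4/9 (j(B) = (⅑)*4 = 4/9)
O = 1/13638 ≈ 7.3325e-5
F(d) = -644/9 (F(d) = 4/9 - 24*3 = 4/9 - 72 = -644/9)
((-24777 - O) + F(127))/(-4977 + 27679) = ((-24777 - 1*1/13638) - 644/9)/(-4977 + 27679) = ((-24777 - 1/13638) - 644/9)/22702 = (-337908727/13638 - 644/9)*(1/22702) = -1016653805/40914*1/22702 = -1016653805/928829628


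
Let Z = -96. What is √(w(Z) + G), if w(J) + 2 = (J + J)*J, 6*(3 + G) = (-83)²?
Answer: √704706/6 ≈ 139.91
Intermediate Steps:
G = 6871/6 (G = -3 + (⅙)*(-83)² = -3 + (⅙)*6889 = -3 + 6889/6 = 6871/6 ≈ 1145.2)
w(J) = -2 + 2*J² (w(J) = -2 + (J + J)*J = -2 + (2*J)*J = -2 + 2*J²)
√(w(Z) + G) = √((-2 + 2*(-96)²) + 6871/6) = √((-2 + 2*9216) + 6871/6) = √((-2 + 18432) + 6871/6) = √(18430 + 6871/6) = √(117451/6) = √704706/6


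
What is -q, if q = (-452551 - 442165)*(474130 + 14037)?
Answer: 436770825572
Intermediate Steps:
q = -436770825572 (q = -894716*488167 = -436770825572)
-q = -1*(-436770825572) = 436770825572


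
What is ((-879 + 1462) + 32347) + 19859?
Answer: 52789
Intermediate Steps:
((-879 + 1462) + 32347) + 19859 = (583 + 32347) + 19859 = 32930 + 19859 = 52789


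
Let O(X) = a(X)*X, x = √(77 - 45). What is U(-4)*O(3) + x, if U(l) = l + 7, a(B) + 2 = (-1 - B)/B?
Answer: -30 + 4*√2 ≈ -24.343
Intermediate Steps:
a(B) = -2 + (-1 - B)/B
U(l) = 7 + l
x = 4*√2 (x = √32 = 4*√2 ≈ 5.6569)
O(X) = X*(-3 - 1/X) (O(X) = (-3 - 1/X)*X = X*(-3 - 1/X))
U(-4)*O(3) + x = (7 - 4)*(-1 - 3*3) + 4*√2 = 3*(-1 - 9) + 4*√2 = 3*(-10) + 4*√2 = -30 + 4*√2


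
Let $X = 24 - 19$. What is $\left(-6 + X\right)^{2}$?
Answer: $1$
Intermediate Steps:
$X = 5$
$\left(-6 + X\right)^{2} = \left(-6 + 5\right)^{2} = \left(-1\right)^{2} = 1$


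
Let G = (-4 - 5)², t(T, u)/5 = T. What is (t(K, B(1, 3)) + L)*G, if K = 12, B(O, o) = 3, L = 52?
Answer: 9072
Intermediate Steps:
t(T, u) = 5*T
G = 81 (G = (-9)² = 81)
(t(K, B(1, 3)) + L)*G = (5*12 + 52)*81 = (60 + 52)*81 = 112*81 = 9072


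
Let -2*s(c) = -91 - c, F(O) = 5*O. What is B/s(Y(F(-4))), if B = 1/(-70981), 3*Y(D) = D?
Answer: -6/17958193 ≈ -3.3411e-7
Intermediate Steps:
Y(D) = D/3
s(c) = 91/2 + c/2 (s(c) = -(-91 - c)/2 = 91/2 + c/2)
B = -1/70981 ≈ -1.4088e-5
B/s(Y(F(-4))) = -1/(70981*(91/2 + ((5*(-4))/3)/2)) = -1/(70981*(91/2 + ((⅓)*(-20))/2)) = -1/(70981*(91/2 + (½)*(-20/3))) = -1/(70981*(91/2 - 10/3)) = -1/(70981*253/6) = -1/70981*6/253 = -6/17958193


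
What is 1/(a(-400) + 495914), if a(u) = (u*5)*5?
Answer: 1/485914 ≈ 2.0580e-6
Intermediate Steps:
a(u) = 25*u (a(u) = (5*u)*5 = 25*u)
1/(a(-400) + 495914) = 1/(25*(-400) + 495914) = 1/(-10000 + 495914) = 1/485914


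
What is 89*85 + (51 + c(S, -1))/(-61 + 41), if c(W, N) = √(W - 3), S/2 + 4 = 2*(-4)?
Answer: 151249/20 - 3*I*√3/20 ≈ 7562.5 - 0.25981*I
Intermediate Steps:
S = -24 (S = -8 + 2*(2*(-4)) = -8 + 2*(-8) = -8 - 16 = -24)
c(W, N) = √(-3 + W)
89*85 + (51 + c(S, -1))/(-61 + 41) = 89*85 + (51 + √(-3 - 24))/(-61 + 41) = 7565 + (51 + √(-27))/(-20) = 7565 + (51 + 3*I*√3)*(-1/20) = 7565 + (-51/20 - 3*I*√3/20) = 151249/20 - 3*I*√3/20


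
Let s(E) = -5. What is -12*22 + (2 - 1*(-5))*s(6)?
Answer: -299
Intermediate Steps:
-12*22 + (2 - 1*(-5))*s(6) = -12*22 + (2 - 1*(-5))*(-5) = -264 + (2 + 5)*(-5) = -264 + 7*(-5) = -264 - 35 = -299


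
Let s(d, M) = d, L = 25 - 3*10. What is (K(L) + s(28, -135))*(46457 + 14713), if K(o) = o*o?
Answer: 3242010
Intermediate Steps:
L = -5 (L = 25 - 30 = -5)
K(o) = o²
(K(L) + s(28, -135))*(46457 + 14713) = ((-5)² + 28)*(46457 + 14713) = (25 + 28)*61170 = 53*61170 = 3242010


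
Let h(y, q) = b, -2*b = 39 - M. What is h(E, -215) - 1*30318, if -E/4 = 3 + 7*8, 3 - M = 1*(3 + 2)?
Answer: -60677/2 ≈ -30339.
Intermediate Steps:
M = -2 (M = 3 - (3 + 2) = 3 - 5 = -2)
E = -236 (E = -4*(3 + 7*8) = -4*(3 + 56) = -4*59 = -236)
b = -41/2 (b = -(39 - 1*(-2))/2 = -(39 + 2)/2 = -½*41 = -41/2 ≈ -20.500)
h(y, q) = -41/2
h(E, -215) - 1*30318 = -41/2 - 1*30318 = -41/2 - 30318 = -60677/2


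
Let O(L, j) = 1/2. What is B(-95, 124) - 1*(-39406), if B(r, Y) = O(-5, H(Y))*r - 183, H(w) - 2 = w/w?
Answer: 78351/2 ≈ 39176.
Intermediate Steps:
H(w) = 3 (H(w) = 2 + w/w = 2 + 1 = 3)
O(L, j) = 1/2
B(r, Y) = -183 + r/2 (B(r, Y) = r/2 - 183 = -183 + r/2)
B(-95, 124) - 1*(-39406) = (-183 + (1/2)*(-95)) - 1*(-39406) = (-183 - 95/2) + 39406 = -461/2 + 39406 = 78351/2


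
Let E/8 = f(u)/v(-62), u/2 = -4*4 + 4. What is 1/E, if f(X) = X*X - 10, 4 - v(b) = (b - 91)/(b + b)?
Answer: 343/561472 ≈ 0.00061089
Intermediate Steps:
v(b) = 4 - (-91 + b)/(2*b) (v(b) = 4 - (b - 91)/(b + b) = 4 - (-91 + b)/(2*b))
u = -24 (u = 2*(-4*4 + 4) = 2*(-16 + 4) = 2*(-12) = -24)
f(X) = -10 + X² (f(X) = X² - 10 = -10 + X²)
E = 561472/343 (E = 8*((-10 + (-24)²)/(((7/2)*(13 - 62)/(-62)))) = 8*((-10 + 576)/(((7/2)*(-1/62)*(-49)))) = 8*(566/(343/124)) = 8*(566*(124/343)) = 8*(70184/343) = 561472/343 ≈ 1636.9)
1/E = 1/(561472/343) = 343/561472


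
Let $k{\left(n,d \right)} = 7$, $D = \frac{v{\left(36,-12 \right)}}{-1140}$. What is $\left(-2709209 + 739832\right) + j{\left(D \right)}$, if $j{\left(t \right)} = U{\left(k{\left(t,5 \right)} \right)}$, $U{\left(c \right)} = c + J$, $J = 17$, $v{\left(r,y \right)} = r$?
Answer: $-1969353$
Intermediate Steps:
$D = - \frac{3}{95}$ ($D = \frac{36}{-1140} = 36 \left(- \frac{1}{1140}\right) = - \frac{3}{95} \approx -0.031579$)
$U{\left(c \right)} = 17 + c$ ($U{\left(c \right)} = c + 17 = 17 + c$)
$j{\left(t \right)} = 24$ ($j{\left(t \right)} = 17 + 7 = 24$)
$\left(-2709209 + 739832\right) + j{\left(D \right)} = \left(-2709209 + 739832\right) + 24 = -1969377 + 24 = -1969353$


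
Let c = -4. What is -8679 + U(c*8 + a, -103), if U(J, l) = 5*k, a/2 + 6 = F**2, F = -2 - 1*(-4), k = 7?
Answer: -8644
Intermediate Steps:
F = 2 (F = -2 + 4 = 2)
a = -4 (a = -12 + 2*2**2 = -12 + 2*4 = -12 + 8 = -4)
U(J, l) = 35 (U(J, l) = 5*7 = 35)
-8679 + U(c*8 + a, -103) = -8679 + 35 = -8644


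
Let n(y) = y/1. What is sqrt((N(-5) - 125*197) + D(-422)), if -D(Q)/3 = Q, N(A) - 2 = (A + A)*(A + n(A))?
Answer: I*sqrt(23257) ≈ 152.5*I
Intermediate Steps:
n(y) = y (n(y) = y*1 = y)
N(A) = 2 + 4*A**2 (N(A) = 2 + (A + A)*(A + A) = 2 + (2*A)*(2*A) = 2 + 4*A**2)
D(Q) = -3*Q
sqrt((N(-5) - 125*197) + D(-422)) = sqrt(((2 + 4*(-5)**2) - 125*197) - 3*(-422)) = sqrt(((2 + 4*25) - 24625) + 1266) = sqrt(((2 + 100) - 24625) + 1266) = sqrt((102 - 24625) + 1266) = sqrt(-24523 + 1266) = sqrt(-23257) = I*sqrt(23257)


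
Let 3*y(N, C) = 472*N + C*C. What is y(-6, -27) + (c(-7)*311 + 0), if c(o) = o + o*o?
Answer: 12361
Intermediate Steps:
c(o) = o + o²
y(N, C) = C²/3 + 472*N/3 (y(N, C) = (472*N + C*C)/3 = (472*N + C²)/3 = (C² + 472*N)/3 = C²/3 + 472*N/3)
y(-6, -27) + (c(-7)*311 + 0) = ((⅓)*(-27)² + (472/3)*(-6)) + (-7*(1 - 7)*311 + 0) = ((⅓)*729 - 944) + (-7*(-6)*311 + 0) = (243 - 944) + (42*311 + 0) = -701 + (13062 + 0) = -701 + 13062 = 12361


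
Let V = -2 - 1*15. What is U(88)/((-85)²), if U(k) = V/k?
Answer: -1/37400 ≈ -2.6738e-5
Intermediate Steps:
V = -17 (V = -2 - 15 = -17)
U(k) = -17/k
U(88)/((-85)²) = (-17/88)/((-85)²) = -17*1/88/7225 = -17/88*1/7225 = -1/37400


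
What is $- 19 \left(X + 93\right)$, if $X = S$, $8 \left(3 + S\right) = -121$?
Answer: $- \frac{11381}{8} \approx -1422.6$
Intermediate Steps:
$S = - \frac{145}{8}$ ($S = -3 + \frac{1}{8} \left(-121\right) = -3 - \frac{121}{8} = - \frac{145}{8} \approx -18.125$)
$X = - \frac{145}{8} \approx -18.125$
$- 19 \left(X + 93\right) = - 19 \left(- \frac{145}{8} + 93\right) = \left(-19\right) \frac{599}{8} = - \frac{11381}{8}$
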